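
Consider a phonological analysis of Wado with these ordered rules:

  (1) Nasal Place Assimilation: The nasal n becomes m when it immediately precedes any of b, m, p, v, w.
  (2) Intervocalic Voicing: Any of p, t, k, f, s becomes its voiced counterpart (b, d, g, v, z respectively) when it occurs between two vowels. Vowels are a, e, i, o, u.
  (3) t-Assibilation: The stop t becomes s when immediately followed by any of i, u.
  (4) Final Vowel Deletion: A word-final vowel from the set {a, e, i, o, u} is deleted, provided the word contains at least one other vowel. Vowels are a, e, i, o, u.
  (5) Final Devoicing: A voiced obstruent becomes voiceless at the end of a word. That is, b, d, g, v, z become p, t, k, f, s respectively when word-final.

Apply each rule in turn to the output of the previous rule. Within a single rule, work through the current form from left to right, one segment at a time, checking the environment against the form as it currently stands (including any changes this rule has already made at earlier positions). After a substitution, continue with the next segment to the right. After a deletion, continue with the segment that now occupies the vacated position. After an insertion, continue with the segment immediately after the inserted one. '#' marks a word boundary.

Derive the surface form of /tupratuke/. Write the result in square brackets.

[supraduk]

(1) Nasal Place Assimilation: no change — [tupratuke]
(2) Intervocalic Voicing: [tupratuke] → [tupraduge]
(3) t-Assibilation: [tupraduge] → [supraduge]
(4) Final Vowel Deletion: [supraduge] → [supradug]
(5) Final Devoicing: [supradug] → [supraduk]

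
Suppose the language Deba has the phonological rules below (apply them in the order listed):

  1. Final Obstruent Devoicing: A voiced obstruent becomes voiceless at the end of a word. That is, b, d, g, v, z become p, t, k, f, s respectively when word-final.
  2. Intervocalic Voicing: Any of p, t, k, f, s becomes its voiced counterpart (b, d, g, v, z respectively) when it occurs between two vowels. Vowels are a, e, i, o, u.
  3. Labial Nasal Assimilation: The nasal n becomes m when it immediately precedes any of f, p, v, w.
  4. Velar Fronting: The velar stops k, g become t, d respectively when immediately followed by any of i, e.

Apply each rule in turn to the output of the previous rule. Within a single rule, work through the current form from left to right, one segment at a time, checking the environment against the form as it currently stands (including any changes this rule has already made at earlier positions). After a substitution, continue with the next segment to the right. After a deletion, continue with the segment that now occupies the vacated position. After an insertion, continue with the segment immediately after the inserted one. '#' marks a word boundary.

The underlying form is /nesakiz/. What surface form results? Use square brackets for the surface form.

1 Final Obstruent Devoicing: [nesakiz] → [nesakis]
2 Intervocalic Voicing: [nesakis] → [nezagis]
3 Labial Nasal Assimilation: no change — [nezagis]
4 Velar Fronting: [nezagis] → [nezadis]

[nezadis]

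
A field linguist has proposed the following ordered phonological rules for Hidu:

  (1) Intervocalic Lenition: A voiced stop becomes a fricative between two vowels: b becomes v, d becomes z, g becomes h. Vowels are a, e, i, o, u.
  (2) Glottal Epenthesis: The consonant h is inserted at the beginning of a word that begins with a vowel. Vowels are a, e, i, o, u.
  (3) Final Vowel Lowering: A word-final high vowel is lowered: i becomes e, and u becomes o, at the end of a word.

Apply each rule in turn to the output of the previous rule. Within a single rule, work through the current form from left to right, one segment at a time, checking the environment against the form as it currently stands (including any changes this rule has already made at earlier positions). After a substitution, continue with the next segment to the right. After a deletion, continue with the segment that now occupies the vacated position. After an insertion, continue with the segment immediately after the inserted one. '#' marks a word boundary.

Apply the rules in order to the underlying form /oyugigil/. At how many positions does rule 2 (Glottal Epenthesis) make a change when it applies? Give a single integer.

1

(1) Intervocalic Lenition: [oyugigil] → [oyuhihil]
(2) Glottal Epenthesis: [oyuhihil] → [hoyuhihil]
(3) Final Vowel Lowering: no change — [hoyuhihil]
Rule 2 changed 1 position(s).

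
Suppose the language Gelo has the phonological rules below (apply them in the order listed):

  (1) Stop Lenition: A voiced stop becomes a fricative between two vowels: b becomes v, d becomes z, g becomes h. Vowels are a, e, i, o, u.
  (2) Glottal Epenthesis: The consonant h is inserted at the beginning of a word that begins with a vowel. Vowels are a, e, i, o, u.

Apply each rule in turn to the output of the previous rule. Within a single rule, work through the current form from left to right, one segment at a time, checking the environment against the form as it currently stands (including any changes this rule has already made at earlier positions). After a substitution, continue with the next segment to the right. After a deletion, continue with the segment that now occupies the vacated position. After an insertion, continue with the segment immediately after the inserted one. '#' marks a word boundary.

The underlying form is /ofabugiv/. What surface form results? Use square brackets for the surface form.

[hofavuhiv]

(1) Stop Lenition: [ofabugiv] → [ofavuhiv]
(2) Glottal Epenthesis: [ofavuhiv] → [hofavuhiv]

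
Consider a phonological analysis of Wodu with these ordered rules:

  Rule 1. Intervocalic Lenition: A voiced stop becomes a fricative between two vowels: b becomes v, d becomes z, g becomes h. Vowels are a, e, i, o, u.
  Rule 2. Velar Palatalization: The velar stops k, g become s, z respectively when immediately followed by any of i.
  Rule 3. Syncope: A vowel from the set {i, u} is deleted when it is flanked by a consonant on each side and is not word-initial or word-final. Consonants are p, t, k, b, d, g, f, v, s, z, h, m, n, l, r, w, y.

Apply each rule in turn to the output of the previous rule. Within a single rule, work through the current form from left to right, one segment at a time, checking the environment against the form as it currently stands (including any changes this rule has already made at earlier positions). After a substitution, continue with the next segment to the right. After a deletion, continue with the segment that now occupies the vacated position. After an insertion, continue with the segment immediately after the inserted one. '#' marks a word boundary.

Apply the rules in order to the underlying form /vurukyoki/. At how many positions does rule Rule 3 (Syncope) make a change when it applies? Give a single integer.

Rule 1 Intervocalic Lenition: no change — [vurukyoki]
Rule 2 Velar Palatalization: [vurukyoki] → [vurukyosi]
Rule 3 Syncope: [vurukyosi] → [vrkyosi]
Rule Rule 3 changed 2 position(s).

2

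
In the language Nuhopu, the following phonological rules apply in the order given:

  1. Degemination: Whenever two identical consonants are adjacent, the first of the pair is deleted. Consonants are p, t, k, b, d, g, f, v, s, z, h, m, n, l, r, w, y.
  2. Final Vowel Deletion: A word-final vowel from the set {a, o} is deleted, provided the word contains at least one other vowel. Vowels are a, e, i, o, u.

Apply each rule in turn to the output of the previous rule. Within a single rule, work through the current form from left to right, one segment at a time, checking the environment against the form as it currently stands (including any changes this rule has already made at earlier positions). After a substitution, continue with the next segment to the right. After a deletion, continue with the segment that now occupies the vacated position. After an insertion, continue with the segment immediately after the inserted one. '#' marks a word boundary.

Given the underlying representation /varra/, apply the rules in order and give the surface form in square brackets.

1 Degemination: [varra] → [vara]
2 Final Vowel Deletion: [vara] → [var]

[var]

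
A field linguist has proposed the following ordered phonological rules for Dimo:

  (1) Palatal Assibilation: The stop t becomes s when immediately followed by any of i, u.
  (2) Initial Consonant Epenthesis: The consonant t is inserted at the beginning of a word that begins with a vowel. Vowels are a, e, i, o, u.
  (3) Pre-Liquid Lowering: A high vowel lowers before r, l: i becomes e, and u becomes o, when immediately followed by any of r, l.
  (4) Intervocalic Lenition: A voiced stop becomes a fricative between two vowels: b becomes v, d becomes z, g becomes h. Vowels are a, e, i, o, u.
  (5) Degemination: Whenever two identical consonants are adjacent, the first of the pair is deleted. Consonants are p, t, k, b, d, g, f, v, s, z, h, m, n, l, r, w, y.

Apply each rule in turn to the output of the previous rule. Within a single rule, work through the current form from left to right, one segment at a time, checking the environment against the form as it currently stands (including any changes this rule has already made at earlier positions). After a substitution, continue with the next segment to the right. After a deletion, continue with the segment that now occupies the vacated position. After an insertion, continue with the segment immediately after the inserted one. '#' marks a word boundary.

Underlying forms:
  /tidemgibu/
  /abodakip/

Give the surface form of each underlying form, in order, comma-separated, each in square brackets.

/tidemgibu/:
  (1) Palatal Assibilation: [tidemgibu] → [sidemgibu]
  (2) Initial Consonant Epenthesis: no change — [sidemgibu]
  (3) Pre-Liquid Lowering: no change — [sidemgibu]
  (4) Intervocalic Lenition: [sidemgibu] → [sizemgivu]
  (5) Degemination: no change — [sizemgivu]
/abodakip/:
  (1) Palatal Assibilation: no change — [abodakip]
  (2) Initial Consonant Epenthesis: [abodakip] → [tabodakip]
  (3) Pre-Liquid Lowering: no change — [tabodakip]
  (4) Intervocalic Lenition: [tabodakip] → [tavozakip]
  (5) Degemination: no change — [tavozakip]

[sizemgivu], [tavozakip]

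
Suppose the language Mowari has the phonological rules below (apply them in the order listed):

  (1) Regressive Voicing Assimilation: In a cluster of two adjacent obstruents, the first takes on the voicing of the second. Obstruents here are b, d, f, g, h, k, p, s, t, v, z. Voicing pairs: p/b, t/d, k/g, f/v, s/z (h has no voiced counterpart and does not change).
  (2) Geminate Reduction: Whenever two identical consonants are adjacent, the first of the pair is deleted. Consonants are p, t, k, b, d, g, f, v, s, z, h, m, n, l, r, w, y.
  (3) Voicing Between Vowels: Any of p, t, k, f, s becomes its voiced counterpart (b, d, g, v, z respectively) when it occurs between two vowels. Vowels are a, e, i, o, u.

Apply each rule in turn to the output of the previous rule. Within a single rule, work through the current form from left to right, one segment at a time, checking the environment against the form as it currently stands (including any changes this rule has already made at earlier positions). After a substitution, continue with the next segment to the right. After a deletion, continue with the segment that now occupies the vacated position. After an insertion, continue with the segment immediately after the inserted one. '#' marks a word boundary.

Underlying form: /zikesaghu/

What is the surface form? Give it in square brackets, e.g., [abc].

[zigezakhu]

(1) Regressive Voicing Assimilation: [zikesaghu] → [zikesakhu]
(2) Geminate Reduction: no change — [zikesakhu]
(3) Voicing Between Vowels: [zikesakhu] → [zigezakhu]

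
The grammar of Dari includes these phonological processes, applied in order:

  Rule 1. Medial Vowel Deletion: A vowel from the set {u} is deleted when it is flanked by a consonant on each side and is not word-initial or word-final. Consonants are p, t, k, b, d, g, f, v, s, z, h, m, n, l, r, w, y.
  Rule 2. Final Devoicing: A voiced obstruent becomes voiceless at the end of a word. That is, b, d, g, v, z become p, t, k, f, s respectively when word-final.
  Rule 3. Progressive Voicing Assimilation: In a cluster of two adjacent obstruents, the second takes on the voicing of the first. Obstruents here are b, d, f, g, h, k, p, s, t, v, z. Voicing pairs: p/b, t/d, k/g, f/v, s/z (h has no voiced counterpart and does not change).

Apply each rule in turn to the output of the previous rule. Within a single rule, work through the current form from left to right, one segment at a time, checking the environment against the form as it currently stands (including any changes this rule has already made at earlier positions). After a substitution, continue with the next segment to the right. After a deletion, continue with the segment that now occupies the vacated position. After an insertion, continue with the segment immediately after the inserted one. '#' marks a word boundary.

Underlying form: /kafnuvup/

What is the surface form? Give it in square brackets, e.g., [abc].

Rule 1 Medial Vowel Deletion: [kafnuvup] → [kafnvp]
Rule 2 Final Devoicing: no change — [kafnvp]
Rule 3 Progressive Voicing Assimilation: [kafnvp] → [kafnvb]

[kafnvb]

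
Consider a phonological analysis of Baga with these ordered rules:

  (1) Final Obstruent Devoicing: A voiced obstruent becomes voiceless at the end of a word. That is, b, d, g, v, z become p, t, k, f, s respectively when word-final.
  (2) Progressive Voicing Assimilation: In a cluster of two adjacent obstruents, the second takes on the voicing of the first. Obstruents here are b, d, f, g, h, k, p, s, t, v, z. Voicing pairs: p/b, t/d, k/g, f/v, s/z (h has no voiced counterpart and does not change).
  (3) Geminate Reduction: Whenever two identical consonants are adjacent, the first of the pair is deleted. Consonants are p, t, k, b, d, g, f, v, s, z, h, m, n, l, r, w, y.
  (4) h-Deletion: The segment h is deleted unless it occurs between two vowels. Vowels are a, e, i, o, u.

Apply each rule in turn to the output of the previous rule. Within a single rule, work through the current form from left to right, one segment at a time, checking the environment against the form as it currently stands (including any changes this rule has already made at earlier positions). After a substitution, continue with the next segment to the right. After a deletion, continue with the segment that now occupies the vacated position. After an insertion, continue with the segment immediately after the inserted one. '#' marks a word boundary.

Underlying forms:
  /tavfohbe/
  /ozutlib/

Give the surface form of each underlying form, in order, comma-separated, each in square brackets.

/tavfohbe/:
  (1) Final Obstruent Devoicing: no change — [tavfohbe]
  (2) Progressive Voicing Assimilation: [tavfohbe] → [tavvohpe]
  (3) Geminate Reduction: [tavvohpe] → [tavohpe]
  (4) h-Deletion: [tavohpe] → [tavope]
/ozutlib/:
  (1) Final Obstruent Devoicing: [ozutlib] → [ozutlip]
  (2) Progressive Voicing Assimilation: no change — [ozutlip]
  (3) Geminate Reduction: no change — [ozutlip]
  (4) h-Deletion: no change — [ozutlip]

[tavope], [ozutlip]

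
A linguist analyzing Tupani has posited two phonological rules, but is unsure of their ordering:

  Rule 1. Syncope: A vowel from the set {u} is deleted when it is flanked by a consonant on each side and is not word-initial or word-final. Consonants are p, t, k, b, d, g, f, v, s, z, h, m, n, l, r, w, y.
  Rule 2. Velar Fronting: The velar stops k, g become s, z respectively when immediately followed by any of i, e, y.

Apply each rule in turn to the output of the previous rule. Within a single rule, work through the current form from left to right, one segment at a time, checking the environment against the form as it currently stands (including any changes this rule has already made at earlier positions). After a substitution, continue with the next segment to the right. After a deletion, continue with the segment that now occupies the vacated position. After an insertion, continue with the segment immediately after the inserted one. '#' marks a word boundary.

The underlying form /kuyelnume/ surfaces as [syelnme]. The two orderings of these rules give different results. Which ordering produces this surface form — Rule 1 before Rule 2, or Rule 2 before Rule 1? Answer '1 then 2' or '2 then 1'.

Order 1 then 2:
  1 Syncope: [kuyelnume] → [kyelnme]
  2 Velar Fronting: [kyelnme] → [syelnme]
  result: [syelnme]
Order 2 then 1:
  2 Velar Fronting: no change — [kuyelnume]
  1 Syncope: [kuyelnume] → [kyelnme]
  result: [kyelnme]

1 then 2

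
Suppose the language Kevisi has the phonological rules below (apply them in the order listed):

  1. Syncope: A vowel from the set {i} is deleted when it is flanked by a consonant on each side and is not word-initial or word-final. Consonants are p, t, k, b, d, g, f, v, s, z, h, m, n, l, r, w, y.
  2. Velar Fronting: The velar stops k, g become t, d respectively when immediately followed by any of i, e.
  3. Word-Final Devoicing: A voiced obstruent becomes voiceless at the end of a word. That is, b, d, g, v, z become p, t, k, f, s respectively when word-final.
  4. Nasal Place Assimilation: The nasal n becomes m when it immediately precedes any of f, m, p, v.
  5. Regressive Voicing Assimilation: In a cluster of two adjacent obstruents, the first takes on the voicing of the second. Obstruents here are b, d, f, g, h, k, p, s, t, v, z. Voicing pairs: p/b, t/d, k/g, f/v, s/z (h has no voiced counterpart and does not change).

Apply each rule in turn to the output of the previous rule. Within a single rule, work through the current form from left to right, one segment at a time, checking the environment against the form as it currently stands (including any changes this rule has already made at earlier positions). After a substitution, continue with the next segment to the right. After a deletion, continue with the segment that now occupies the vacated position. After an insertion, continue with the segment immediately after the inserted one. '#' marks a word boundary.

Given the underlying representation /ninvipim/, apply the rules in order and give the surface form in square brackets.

1 Syncope: [ninvipim] → [nnvpm]
2 Velar Fronting: no change — [nnvpm]
3 Word-Final Devoicing: no change — [nnvpm]
4 Nasal Place Assimilation: [nnvpm] → [nmvpm]
5 Regressive Voicing Assimilation: [nmvpm] → [nmfpm]

[nmfpm]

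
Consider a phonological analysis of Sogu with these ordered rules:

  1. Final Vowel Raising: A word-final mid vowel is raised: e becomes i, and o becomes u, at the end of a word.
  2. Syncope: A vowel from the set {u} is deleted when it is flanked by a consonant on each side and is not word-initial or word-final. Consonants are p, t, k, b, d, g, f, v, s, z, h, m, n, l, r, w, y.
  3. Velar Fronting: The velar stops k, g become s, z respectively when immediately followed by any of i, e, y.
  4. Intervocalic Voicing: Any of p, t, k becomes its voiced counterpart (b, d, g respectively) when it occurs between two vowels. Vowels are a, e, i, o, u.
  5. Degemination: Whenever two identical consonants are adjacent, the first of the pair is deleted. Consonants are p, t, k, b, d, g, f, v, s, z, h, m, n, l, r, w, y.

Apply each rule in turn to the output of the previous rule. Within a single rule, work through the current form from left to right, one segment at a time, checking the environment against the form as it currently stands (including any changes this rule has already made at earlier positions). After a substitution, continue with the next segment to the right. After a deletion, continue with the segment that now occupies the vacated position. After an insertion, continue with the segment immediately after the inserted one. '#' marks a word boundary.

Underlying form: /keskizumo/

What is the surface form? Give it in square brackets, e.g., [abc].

1 Final Vowel Raising: [keskizumo] → [keskizumu]
2 Syncope: [keskizumu] → [keskizmu]
3 Velar Fronting: [keskizmu] → [sessizmu]
4 Intervocalic Voicing: no change — [sessizmu]
5 Degemination: [sessizmu] → [sesizmu]

[sesizmu]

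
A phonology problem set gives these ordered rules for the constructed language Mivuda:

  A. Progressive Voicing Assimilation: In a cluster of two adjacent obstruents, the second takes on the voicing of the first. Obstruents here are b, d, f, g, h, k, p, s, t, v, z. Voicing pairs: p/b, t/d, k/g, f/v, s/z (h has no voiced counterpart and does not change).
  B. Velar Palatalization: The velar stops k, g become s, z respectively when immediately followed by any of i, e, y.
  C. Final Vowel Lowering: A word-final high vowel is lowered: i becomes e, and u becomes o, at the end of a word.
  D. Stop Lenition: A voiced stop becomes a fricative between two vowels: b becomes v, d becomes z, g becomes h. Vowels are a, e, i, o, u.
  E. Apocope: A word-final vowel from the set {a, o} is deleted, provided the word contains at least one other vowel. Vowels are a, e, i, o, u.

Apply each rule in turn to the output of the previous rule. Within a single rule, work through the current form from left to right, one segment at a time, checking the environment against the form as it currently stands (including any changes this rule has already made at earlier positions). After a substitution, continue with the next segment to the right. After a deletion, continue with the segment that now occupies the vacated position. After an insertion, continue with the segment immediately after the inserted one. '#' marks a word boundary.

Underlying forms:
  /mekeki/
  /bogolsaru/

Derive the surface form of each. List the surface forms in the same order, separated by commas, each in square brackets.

[mesese], [boholsar]

/mekeki/:
  A Progressive Voicing Assimilation: no change — [mekeki]
  B Velar Palatalization: [mekeki] → [mesesi]
  C Final Vowel Lowering: [mesesi] → [mesese]
  D Stop Lenition: no change — [mesese]
  E Apocope: no change — [mesese]
/bogolsaru/:
  A Progressive Voicing Assimilation: no change — [bogolsaru]
  B Velar Palatalization: no change — [bogolsaru]
  C Final Vowel Lowering: [bogolsaru] → [bogolsaro]
  D Stop Lenition: [bogolsaro] → [boholsaro]
  E Apocope: [boholsaro] → [boholsar]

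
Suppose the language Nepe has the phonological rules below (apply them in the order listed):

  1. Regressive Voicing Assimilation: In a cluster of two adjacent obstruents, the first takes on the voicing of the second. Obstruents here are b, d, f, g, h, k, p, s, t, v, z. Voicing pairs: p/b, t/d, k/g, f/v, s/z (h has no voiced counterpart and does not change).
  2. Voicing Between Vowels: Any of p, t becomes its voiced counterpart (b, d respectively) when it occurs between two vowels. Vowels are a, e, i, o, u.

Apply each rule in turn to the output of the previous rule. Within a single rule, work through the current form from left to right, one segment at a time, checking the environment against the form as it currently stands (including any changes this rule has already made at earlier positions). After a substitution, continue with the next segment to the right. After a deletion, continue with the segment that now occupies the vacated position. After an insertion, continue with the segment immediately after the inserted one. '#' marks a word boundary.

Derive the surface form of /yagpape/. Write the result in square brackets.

1 Regressive Voicing Assimilation: [yagpape] → [yakpape]
2 Voicing Between Vowels: [yakpape] → [yakpabe]

[yakpabe]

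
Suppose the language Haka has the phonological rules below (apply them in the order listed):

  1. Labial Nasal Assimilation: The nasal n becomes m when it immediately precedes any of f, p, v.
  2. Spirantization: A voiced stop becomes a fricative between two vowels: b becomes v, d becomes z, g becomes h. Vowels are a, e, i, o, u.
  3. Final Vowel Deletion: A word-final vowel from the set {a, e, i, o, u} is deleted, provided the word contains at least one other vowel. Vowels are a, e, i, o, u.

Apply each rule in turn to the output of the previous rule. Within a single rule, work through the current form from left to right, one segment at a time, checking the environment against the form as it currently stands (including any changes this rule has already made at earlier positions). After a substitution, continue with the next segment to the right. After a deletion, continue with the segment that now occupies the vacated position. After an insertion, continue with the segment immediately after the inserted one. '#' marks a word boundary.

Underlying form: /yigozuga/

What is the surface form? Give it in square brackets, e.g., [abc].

[yihozuh]

1 Labial Nasal Assimilation: no change — [yigozuga]
2 Spirantization: [yigozuga] → [yihozuha]
3 Final Vowel Deletion: [yihozuha] → [yihozuh]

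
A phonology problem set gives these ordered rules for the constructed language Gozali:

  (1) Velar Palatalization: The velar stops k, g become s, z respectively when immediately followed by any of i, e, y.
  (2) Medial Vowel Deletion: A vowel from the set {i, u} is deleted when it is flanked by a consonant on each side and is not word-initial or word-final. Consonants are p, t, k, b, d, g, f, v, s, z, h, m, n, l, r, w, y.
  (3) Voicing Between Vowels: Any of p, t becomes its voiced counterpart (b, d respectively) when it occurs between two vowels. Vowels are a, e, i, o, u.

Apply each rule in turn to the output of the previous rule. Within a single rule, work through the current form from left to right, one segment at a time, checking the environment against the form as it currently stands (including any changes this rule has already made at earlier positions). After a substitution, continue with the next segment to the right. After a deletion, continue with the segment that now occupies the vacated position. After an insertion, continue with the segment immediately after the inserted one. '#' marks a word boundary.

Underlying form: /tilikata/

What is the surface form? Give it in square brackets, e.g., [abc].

[tlkada]

(1) Velar Palatalization: no change — [tilikata]
(2) Medial Vowel Deletion: [tilikata] → [tlkata]
(3) Voicing Between Vowels: [tlkata] → [tlkada]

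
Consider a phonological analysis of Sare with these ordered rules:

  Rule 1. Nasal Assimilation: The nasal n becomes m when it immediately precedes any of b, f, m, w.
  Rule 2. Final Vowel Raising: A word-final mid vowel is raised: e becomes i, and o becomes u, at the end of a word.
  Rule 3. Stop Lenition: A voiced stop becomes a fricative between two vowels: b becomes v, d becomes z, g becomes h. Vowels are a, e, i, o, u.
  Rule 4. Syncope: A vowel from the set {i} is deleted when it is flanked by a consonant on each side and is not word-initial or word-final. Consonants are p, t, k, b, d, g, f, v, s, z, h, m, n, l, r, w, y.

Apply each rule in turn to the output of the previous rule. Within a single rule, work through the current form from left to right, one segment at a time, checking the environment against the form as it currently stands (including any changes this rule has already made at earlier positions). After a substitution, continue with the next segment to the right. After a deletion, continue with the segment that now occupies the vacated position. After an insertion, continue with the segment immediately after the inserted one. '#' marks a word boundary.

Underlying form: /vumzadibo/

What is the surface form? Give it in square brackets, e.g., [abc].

Rule 1 Nasal Assimilation: no change — [vumzadibo]
Rule 2 Final Vowel Raising: [vumzadibo] → [vumzadibu]
Rule 3 Stop Lenition: [vumzadibu] → [vumzazivu]
Rule 4 Syncope: [vumzazivu] → [vumzazvu]

[vumzazvu]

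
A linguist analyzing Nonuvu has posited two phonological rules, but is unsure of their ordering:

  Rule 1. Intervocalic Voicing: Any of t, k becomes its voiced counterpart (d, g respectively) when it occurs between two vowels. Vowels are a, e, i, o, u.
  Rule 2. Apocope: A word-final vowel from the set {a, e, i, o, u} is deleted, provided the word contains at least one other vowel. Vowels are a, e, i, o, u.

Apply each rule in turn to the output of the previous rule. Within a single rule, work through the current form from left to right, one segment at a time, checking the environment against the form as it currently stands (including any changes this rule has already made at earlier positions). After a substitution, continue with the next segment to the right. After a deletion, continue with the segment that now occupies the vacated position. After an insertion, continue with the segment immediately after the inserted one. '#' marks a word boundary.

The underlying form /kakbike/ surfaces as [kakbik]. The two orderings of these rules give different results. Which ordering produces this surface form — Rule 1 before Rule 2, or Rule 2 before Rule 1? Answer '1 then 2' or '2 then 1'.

2 then 1

Order 1 then 2:
  1 Intervocalic Voicing: [kakbike] → [kakbige]
  2 Apocope: [kakbige] → [kakbig]
  result: [kakbig]
Order 2 then 1:
  2 Apocope: [kakbike] → [kakbik]
  1 Intervocalic Voicing: no change — [kakbik]
  result: [kakbik]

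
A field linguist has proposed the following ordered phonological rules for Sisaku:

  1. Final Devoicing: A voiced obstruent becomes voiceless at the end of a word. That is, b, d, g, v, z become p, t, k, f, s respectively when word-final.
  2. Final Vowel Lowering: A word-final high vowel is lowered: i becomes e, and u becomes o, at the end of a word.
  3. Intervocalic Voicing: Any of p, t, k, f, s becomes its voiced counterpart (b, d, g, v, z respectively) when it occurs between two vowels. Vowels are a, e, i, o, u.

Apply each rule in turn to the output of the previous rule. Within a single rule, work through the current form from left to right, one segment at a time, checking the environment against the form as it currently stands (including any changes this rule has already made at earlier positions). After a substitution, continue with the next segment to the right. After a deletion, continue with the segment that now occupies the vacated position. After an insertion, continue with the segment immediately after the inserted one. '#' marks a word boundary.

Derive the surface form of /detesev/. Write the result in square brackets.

1 Final Devoicing: [detesev] → [detesef]
2 Final Vowel Lowering: no change — [detesef]
3 Intervocalic Voicing: [detesef] → [dedezef]

[dedezef]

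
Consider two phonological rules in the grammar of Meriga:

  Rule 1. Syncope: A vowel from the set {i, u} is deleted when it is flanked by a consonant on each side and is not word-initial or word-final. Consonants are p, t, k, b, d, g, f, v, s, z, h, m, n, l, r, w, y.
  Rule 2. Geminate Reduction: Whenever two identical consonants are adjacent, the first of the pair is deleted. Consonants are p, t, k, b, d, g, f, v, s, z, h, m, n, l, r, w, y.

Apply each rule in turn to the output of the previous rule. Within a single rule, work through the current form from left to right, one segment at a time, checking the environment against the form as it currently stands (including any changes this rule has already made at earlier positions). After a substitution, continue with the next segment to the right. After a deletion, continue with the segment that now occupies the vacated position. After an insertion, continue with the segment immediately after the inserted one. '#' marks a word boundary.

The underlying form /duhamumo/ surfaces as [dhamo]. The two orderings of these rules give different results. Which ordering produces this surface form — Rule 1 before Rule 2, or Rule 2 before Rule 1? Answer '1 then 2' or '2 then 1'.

1 then 2

Order 1 then 2:
  1 Syncope: [duhamumo] → [dhammo]
  2 Geminate Reduction: [dhammo] → [dhamo]
  result: [dhamo]
Order 2 then 1:
  2 Geminate Reduction: no change — [duhamumo]
  1 Syncope: [duhamumo] → [dhammo]
  result: [dhammo]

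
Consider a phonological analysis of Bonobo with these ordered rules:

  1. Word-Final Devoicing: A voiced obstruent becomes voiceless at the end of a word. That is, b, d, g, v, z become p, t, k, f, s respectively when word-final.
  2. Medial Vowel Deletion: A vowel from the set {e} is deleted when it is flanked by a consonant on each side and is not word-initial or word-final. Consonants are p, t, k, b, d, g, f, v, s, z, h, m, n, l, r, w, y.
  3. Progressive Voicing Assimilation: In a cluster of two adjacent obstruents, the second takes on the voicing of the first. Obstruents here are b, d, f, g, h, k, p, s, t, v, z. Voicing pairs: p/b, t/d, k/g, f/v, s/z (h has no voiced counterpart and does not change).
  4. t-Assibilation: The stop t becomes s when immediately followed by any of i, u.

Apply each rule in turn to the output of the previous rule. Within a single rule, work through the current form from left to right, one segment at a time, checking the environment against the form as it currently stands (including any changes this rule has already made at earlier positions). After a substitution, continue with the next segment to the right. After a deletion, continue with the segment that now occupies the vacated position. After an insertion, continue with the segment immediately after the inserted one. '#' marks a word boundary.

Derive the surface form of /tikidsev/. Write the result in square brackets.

[sikidzv]

1 Word-Final Devoicing: [tikidsev] → [tikidsef]
2 Medial Vowel Deletion: [tikidsef] → [tikidsf]
3 Progressive Voicing Assimilation: [tikidsf] → [tikidzv]
4 t-Assibilation: [tikidzv] → [sikidzv]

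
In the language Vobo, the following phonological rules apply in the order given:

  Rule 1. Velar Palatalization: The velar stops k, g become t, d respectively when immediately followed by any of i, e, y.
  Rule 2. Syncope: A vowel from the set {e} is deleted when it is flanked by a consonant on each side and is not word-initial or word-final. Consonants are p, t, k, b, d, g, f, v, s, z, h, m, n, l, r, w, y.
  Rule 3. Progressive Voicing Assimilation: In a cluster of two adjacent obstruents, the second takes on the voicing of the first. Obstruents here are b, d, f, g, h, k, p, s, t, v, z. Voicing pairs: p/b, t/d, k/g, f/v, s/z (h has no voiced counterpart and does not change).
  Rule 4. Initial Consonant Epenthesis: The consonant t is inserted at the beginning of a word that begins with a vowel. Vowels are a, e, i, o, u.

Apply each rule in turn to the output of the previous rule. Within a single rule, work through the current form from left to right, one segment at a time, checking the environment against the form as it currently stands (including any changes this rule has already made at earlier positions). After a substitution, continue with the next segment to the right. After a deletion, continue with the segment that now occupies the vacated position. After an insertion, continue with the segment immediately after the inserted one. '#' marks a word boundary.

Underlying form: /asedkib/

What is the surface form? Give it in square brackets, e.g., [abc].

Rule 1 Velar Palatalization: [asedkib] → [asedtib]
Rule 2 Syncope: [asedtib] → [asdtib]
Rule 3 Progressive Voicing Assimilation: [asdtib] → [asttib]
Rule 4 Initial Consonant Epenthesis: [asttib] → [tasttib]

[tasttib]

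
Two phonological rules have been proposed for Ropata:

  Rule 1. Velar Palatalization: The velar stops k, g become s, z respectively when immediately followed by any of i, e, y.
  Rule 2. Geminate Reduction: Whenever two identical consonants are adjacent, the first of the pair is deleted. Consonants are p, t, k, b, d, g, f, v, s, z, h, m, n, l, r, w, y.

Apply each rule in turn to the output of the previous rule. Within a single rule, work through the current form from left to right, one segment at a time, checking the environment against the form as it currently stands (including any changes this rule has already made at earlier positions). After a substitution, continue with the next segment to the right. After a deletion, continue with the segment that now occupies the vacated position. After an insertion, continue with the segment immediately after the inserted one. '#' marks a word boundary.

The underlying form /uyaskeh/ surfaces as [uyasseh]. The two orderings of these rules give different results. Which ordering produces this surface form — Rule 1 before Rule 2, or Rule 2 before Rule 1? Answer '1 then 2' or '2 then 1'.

2 then 1

Order 1 then 2:
  1 Velar Palatalization: [uyaskeh] → [uyasseh]
  2 Geminate Reduction: [uyasseh] → [uyaseh]
  result: [uyaseh]
Order 2 then 1:
  2 Geminate Reduction: no change — [uyaskeh]
  1 Velar Palatalization: [uyaskeh] → [uyasseh]
  result: [uyasseh]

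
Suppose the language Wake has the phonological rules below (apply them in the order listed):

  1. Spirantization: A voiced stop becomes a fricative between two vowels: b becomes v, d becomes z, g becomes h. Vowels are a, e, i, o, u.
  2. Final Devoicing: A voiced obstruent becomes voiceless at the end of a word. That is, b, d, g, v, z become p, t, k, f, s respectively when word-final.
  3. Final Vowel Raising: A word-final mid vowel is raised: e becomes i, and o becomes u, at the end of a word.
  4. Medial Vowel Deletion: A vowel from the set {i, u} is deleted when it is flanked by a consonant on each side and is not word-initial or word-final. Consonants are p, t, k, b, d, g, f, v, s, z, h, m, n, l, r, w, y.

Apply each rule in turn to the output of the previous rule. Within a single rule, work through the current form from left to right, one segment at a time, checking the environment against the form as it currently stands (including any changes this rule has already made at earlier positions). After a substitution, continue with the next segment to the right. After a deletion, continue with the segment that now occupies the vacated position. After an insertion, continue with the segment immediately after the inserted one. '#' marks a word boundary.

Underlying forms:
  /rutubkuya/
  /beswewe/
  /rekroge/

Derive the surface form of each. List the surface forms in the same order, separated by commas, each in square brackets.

/rutubkuya/:
  1 Spirantization: no change — [rutubkuya]
  2 Final Devoicing: no change — [rutubkuya]
  3 Final Vowel Raising: no change — [rutubkuya]
  4 Medial Vowel Deletion: [rutubkuya] → [rtbkya]
/beswewe/:
  1 Spirantization: no change — [beswewe]
  2 Final Devoicing: no change — [beswewe]
  3 Final Vowel Raising: [beswewe] → [beswewi]
  4 Medial Vowel Deletion: no change — [beswewi]
/rekroge/:
  1 Spirantization: [rekroge] → [rekrohe]
  2 Final Devoicing: no change — [rekrohe]
  3 Final Vowel Raising: [rekrohe] → [rekrohi]
  4 Medial Vowel Deletion: no change — [rekrohi]

[rtbkya], [beswewi], [rekrohi]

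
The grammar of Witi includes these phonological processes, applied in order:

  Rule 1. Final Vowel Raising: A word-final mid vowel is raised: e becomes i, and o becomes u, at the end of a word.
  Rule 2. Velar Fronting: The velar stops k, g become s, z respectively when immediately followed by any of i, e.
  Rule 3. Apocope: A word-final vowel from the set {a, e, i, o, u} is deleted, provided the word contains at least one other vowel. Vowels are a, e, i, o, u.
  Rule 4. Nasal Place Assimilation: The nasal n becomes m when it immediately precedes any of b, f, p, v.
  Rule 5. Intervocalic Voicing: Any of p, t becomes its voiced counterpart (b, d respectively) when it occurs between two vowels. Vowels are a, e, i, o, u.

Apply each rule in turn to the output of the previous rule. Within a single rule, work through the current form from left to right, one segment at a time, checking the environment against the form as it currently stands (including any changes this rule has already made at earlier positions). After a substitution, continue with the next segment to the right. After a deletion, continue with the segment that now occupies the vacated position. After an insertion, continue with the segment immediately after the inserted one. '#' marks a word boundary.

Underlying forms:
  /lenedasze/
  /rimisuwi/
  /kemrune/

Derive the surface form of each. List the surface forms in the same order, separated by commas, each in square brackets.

[lenedasz], [rimisuw], [semrun]

/lenedasze/:
  Rule 1 Final Vowel Raising: [lenedasze] → [lenedaszi]
  Rule 2 Velar Fronting: no change — [lenedaszi]
  Rule 3 Apocope: [lenedaszi] → [lenedasz]
  Rule 4 Nasal Place Assimilation: no change — [lenedasz]
  Rule 5 Intervocalic Voicing: no change — [lenedasz]
/rimisuwi/:
  Rule 1 Final Vowel Raising: no change — [rimisuwi]
  Rule 2 Velar Fronting: no change — [rimisuwi]
  Rule 3 Apocope: [rimisuwi] → [rimisuw]
  Rule 4 Nasal Place Assimilation: no change — [rimisuw]
  Rule 5 Intervocalic Voicing: no change — [rimisuw]
/kemrune/:
  Rule 1 Final Vowel Raising: [kemrune] → [kemruni]
  Rule 2 Velar Fronting: [kemruni] → [semruni]
  Rule 3 Apocope: [semruni] → [semrun]
  Rule 4 Nasal Place Assimilation: no change — [semrun]
  Rule 5 Intervocalic Voicing: no change — [semrun]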